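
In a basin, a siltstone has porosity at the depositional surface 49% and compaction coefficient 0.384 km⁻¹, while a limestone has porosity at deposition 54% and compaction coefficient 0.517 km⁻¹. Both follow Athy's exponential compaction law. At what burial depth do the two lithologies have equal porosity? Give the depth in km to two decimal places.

Set phi₀ₐ e^(−βₐd) = phi₀ᵦ e^(−βᵦd) ⇒ ln(phi₀ₐ/phi₀ᵦ) = (βₐ − βᵦ)·d
d = ln(0.49/0.54) / (0.384 − 0.517) = -0.0972 / -0.133 = 0.731 km

0.73 km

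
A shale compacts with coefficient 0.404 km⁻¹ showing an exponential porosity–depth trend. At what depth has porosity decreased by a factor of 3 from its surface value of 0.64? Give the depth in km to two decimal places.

2.72 km

phi/phi₀ = 1/3 ⇒ exp(−β·Z) = 1/3 ⇒ Z = ln(3) / β
Z = 1.0986 / 0.404 = 2.719 km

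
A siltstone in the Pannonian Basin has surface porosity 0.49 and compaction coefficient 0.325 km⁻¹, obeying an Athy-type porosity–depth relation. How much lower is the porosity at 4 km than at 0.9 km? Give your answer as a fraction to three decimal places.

φ(0.9) = 0.49·e^(−0.325×0.9) = 0.3657
φ(4) = 0.49·e^(−0.325×4) = 0.1335
Δφ = 0.3657 − 0.1335 = 0.2322

0.232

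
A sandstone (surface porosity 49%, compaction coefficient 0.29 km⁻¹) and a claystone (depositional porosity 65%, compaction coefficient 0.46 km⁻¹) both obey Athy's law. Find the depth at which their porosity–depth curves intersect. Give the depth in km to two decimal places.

1.66 km

Set phi₀ₐ e^(−βₐZ) = phi₀ᵦ e^(−βᵦZ) ⇒ ln(phi₀ₐ/phi₀ᵦ) = (βₐ − βᵦ)·Z
Z = ln(0.49/0.65) / (0.29 − 0.46) = -0.2826 / -0.17 = 1.662 km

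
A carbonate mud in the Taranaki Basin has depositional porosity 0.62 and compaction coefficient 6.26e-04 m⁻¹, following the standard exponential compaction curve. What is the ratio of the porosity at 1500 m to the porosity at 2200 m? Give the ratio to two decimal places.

Working in km (1 km = 1000 m; β in km⁻¹ = β in m⁻¹ × 1000):
phi(z₁)/phi(z₂) = e^(−β·z₁)/e^(−β·z₂) = e^{β(z₂−z₁)}
= exp(0.626 × 0.7) = exp(0.4382) = 1.5499

1.55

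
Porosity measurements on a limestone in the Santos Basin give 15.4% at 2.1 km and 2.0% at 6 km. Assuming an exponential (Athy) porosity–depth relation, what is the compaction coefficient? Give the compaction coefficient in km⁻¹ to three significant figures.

Athy: phi(z) = phi₀ e^(−cz) ⇒ phi₁/phi₂ = e^{c(z₂−z₁)} ⇒ c = ln(phi₁/phi₂)/(z₂−z₁)
c = ln(0.154/0.02) / (6 − 2.1) = ln(7.7) / 3.9 = 2.0412 / 3.9 = 0.5234 km⁻¹

0.523 km⁻¹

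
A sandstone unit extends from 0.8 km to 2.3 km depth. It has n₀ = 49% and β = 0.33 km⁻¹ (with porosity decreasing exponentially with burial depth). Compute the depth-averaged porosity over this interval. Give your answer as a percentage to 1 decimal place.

⟨n⟩ = (1/(d₂−d₁)) ∫ n₀ e^(−βd) dd = n₀·(e^(−β·d₁) − e^(−β·d₂)) / (β·(d₂−d₁))
e^(−0.33×0.8) = 0.7680; e^(−0.33×2.3) = 0.4681
⟨n⟩ = 0.49 × (0.7680 − 0.4681) / (0.33 × 1.5) = 0.49 × 0.6057 = 0.2968

29.7%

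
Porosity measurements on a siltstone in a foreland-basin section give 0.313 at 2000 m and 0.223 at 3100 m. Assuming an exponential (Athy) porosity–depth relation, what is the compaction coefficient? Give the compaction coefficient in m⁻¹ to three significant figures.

Working in km (1 km = 1000 m; k in km⁻¹ = k in m⁻¹ × 1000):
Athy: φ(d) = φ₀ e^(−kd) ⇒ φ₁/φ₂ = e^{k(d₂−d₁)} ⇒ k = ln(φ₁/φ₂)/(d₂−d₁)
k = ln(0.313/0.223) / (3.1 − 2) = ln(1.404) / 1.1 = 0.3390 / 1.1 = 0.3082 km⁻¹

0.000308 m⁻¹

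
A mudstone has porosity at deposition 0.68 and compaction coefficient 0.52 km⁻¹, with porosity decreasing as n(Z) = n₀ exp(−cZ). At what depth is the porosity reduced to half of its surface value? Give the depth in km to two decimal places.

1.33 km

n/n₀ = 1/2 ⇒ exp(−c·Z) = 1/2 ⇒ Z = ln(2) / c
Z = 0.6931 / 0.52 = 1.333 km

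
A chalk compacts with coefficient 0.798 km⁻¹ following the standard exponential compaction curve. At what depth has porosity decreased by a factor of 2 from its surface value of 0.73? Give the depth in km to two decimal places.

n/n₀ = 1/2 ⇒ exp(−β·Z) = 1/2 ⇒ Z = ln(2) / β
Z = 0.6931 / 0.798 = 0.869 km

0.87 km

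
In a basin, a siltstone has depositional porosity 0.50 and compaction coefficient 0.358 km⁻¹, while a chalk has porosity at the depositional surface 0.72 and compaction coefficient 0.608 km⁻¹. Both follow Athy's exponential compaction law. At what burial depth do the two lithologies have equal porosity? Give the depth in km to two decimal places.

Set φ₀ₐ e^(−βₐZ) = φ₀ᵦ e^(−βᵦZ) ⇒ ln(φ₀ₐ/φ₀ᵦ) = (βₐ − βᵦ)·Z
Z = ln(0.5/0.72) / (0.358 − 0.608) = -0.3646 / -0.25 = 1.459 km

1.46 km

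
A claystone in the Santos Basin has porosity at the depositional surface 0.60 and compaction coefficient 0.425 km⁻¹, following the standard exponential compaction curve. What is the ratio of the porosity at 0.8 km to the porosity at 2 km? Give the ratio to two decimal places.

phi(z₁)/phi(z₂) = e^(−c·z₁)/e^(−c·z₂) = e^{c(z₂−z₁)}
= exp(0.425 × 1.2) = exp(0.51) = 1.6653

1.67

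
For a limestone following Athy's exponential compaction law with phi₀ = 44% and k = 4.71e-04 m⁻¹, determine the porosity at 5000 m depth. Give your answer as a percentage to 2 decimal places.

Working in km (1 km = 1000 m; k in km⁻¹ = k in m⁻¹ × 1000):
phi = phi₀·exp(−k·Z) = 0.44 × exp(−0.471 × 5) = 0.44 × exp(−2.355)
  = 0.44 × 0.0949 = 0.0418

4.18%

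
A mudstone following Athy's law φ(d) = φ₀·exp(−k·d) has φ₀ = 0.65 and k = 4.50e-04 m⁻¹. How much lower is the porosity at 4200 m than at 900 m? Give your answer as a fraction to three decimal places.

Working in km (1 km = 1000 m; k in km⁻¹ = k in m⁻¹ × 1000):
φ(0.9) = 0.65·e^(−0.45×0.9) = 0.4335
φ(4.2) = 0.65·e^(−0.45×4.2) = 0.0982
Δφ = 0.4335 − 0.0982 = 0.3353

0.335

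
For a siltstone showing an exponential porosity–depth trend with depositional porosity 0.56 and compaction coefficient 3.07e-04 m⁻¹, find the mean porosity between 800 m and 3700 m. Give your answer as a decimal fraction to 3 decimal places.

Working in km (1 km = 1000 m; c in km⁻¹ = c in m⁻¹ × 1000):
⟨φ⟩ = (1/(z₂−z₁)) ∫ φ₀ e^(−cz) dz = φ₀·(e^(−c·z₁) − e^(−c·z₂)) / (c·(z₂−z₁))
e^(−0.307×0.8) = 0.7822; e^(−0.307×3.7) = 0.3211
⟨φ⟩ = 0.56 × (0.7822 − 0.3211) / (0.307 × 2.9) = 0.56 × 0.5179 = 0.2900

0.290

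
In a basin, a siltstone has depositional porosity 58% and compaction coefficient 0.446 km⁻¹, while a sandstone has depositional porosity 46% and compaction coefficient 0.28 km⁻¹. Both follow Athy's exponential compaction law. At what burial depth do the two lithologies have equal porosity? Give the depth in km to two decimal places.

Set φ₀ₐ e^(−βₐd) = φ₀ᵦ e^(−βᵦd) ⇒ ln(φ₀ₐ/φ₀ᵦ) = (βₐ − βᵦ)·d
d = ln(0.58/0.46) / (0.446 − 0.28) = 0.2318 / 0.166 = 1.396 km

1.40 km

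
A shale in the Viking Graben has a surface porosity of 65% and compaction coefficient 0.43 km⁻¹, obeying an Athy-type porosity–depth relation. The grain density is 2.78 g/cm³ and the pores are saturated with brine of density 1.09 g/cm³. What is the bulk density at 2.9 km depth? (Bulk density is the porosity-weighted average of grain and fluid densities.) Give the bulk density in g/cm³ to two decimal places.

2.46 g/cm³

Porosity at depth: n = 0.65·exp(−0.43×2.9) = 0.65×0.2874 = 0.1868
Bulk density: ρ_b = (1−n)ρ_g + n·ρ_f = 0.8132×2.78 + 0.1868×1.09
       = 2.261 + 0.204 = 2.464 g/cm³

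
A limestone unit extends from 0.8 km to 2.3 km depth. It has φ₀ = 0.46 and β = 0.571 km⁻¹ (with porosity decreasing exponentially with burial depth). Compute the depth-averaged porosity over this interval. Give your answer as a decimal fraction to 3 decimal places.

⟨φ⟩ = (1/(d₂−d₁)) ∫ φ₀ e^(−βd) dd = φ₀·(e^(−β·d₁) − e^(−β·d₂)) / (β·(d₂−d₁))
e^(−0.571×0.8) = 0.6333; e^(−0.571×2.3) = 0.2689
⟨φ⟩ = 0.46 × (0.6333 − 0.2689) / (0.571 × 1.5) = 0.46 × 0.4254 = 0.1957

0.196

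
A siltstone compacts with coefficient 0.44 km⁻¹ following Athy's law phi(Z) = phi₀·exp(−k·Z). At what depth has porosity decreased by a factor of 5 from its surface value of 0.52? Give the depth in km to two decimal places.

phi/phi₀ = 1/5 ⇒ exp(−k·Z) = 1/5 ⇒ Z = ln(5) / k
Z = 1.6094 / 0.44 = 3.658 km

3.66 km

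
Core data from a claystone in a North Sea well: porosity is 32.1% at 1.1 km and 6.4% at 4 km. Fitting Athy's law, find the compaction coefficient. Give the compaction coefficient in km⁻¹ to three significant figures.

0.556 km⁻¹

Athy: n(z) = n₀ e^(−cz) ⇒ n₁/n₂ = e^{c(z₂−z₁)} ⇒ c = ln(n₁/n₂)/(z₂−z₁)
c = ln(0.321/0.064) / (4 − 1.1) = ln(5.016) / 2.9 = 1.6126 / 2.9 = 0.5561 km⁻¹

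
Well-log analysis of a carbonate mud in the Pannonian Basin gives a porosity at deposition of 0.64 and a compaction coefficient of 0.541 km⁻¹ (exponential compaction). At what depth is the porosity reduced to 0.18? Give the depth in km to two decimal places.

Invert Athy's law: Z = ln(φ₀/φ) / c
Z = ln(0.64/0.18) / 0.541 = ln(3.556) / 0.541 = 1.2685 / 0.541 = 2.345 km

2.34 km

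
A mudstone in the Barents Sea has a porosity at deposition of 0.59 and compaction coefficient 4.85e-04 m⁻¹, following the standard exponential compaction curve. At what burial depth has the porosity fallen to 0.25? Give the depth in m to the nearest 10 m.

Working in km (1 km = 1000 m; k in km⁻¹ = k in m⁻¹ × 1000):
Invert Athy's law: d = ln(φ₀/φ) / k
d = ln(0.59/0.25) / 0.485 = ln(2.36) / 0.485 = 0.8587 / 0.485 = 1.770 km

1770 m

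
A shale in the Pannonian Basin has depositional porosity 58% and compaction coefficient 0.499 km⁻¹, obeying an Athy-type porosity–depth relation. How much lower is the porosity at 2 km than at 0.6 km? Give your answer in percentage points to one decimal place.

n(0.6) = 0.58·e^(−0.499×0.6) = 0.4299
n(2) = 0.58·e^(−0.499×2) = 0.2138
Δn = 0.4299 − 0.2138 = 0.2161

21.6 percentage points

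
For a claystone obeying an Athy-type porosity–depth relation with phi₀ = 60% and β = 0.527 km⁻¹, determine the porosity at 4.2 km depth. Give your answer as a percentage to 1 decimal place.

6.6%

phi = phi₀·exp(−β·z) = 0.6 × exp(−0.527 × 4.2) = 0.6 × exp(−2.213)
  = 0.6 × 0.1093 = 0.0656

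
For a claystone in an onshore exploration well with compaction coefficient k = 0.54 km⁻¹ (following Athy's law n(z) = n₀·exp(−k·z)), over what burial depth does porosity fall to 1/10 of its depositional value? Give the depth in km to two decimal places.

4.26 km

n/n₀ = 1/10 ⇒ exp(−k·z) = 1/10 ⇒ z = ln(10) / k
z = 2.3026 / 0.54 = 4.264 km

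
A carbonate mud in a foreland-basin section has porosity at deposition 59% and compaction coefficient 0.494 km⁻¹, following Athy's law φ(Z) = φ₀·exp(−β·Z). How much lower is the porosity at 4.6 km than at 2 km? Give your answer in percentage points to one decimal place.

15.9 percentage points

φ(2) = 0.59·e^(−0.494×2) = 0.2197
φ(4.6) = 0.59·e^(−0.494×4.6) = 0.0608
Δφ = 0.2197 − 0.0608 = 0.1589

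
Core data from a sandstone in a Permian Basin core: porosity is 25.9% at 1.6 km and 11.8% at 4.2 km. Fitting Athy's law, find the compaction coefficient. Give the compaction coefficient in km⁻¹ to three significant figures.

0.302 km⁻¹

Athy: n(Z) = n₀ e^(−βZ) ⇒ n₁/n₂ = e^{β(Z₂−Z₁)} ⇒ β = ln(n₁/n₂)/(Z₂−Z₁)
β = ln(0.259/0.118) / (4.2 − 1.6) = ln(2.195) / 2.6 = 0.7861 / 2.6 = 0.3024 km⁻¹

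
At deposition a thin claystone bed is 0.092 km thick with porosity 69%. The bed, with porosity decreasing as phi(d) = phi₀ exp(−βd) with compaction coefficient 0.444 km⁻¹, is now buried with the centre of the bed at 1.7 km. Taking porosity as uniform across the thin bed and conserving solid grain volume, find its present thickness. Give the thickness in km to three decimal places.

0.042 km

Porosity at 1.7 km: phi = 0.69·exp(−0.444×1.7) = 0.3244
Solid-volume conservation: h(1−phi) = h₀(1−phi₀) ⇒ h = h₀·(1−phi₀)/(1−phi)
h = 0.092 × (1 − 0.69)/(1 − 0.3244) = 0.092 × 0.4588 = 0.0422 km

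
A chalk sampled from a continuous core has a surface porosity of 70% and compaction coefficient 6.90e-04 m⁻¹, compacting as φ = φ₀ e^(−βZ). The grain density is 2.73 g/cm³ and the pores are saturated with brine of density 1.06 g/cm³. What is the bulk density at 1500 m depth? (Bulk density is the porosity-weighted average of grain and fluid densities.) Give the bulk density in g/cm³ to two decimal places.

Working in km (1 km = 1000 m; β in km⁻¹ = β in m⁻¹ × 1000):
Porosity at depth: φ = 0.7·exp(−0.69×1.5) = 0.7×0.3552 = 0.2487
Bulk density: ρ_b = (1−φ)ρ_g + φ·ρ_f = 0.7513×2.73 + 0.2487×1.06
       = 2.051 + 0.264 = 2.315 g/cm³

2.31 g/cm³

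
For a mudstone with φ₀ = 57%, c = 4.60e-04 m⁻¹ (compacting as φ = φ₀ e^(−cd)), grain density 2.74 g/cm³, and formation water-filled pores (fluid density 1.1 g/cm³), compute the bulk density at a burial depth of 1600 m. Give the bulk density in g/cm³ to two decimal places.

2.29 g/cm³

Working in km (1 km = 1000 m; c in km⁻¹ = c in m⁻¹ × 1000):
Porosity at depth: φ = 0.57·exp(−0.46×1.6) = 0.57×0.4790 = 0.2730
Bulk density: ρ_b = (1−φ)ρ_g + φ·ρ_f = 0.7270×2.74 + 0.2730×1.1
       = 1.992 + 0.300 = 2.292 g/cm³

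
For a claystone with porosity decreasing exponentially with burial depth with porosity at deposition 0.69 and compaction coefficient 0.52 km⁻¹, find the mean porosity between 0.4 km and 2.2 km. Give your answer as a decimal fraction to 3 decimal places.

⟨phi⟩ = (1/(d₂−d₁)) ∫ phi₀ e^(−βd) dd = phi₀·(e^(−β·d₁) − e^(−β·d₂)) / (β·(d₂−d₁))
e^(−0.52×0.4) = 0.8122; e^(−0.52×2.2) = 0.3185
⟨phi⟩ = 0.69 × (0.8122 − 0.3185) / (0.52 × 1.8) = 0.69 × 0.5274 = 0.3639

0.364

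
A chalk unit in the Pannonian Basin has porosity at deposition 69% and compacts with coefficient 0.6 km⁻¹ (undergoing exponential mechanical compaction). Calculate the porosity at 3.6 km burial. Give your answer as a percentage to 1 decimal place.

phi = phi₀·exp(−c·d) = 0.69 × exp(−0.6 × 3.6) = 0.69 × exp(−2.16)
  = 0.69 × 0.1153 = 0.0796

8.0%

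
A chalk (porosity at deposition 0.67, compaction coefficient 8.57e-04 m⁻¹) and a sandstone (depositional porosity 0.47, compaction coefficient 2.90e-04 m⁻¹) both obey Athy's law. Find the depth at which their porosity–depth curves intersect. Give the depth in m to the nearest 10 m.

Working in km (1 km = 1000 m; c in km⁻¹ = c in m⁻¹ × 1000):
Set n₀ₐ e^(−cₐd) = n₀ᵦ e^(−cᵦd) ⇒ ln(n₀ₐ/n₀ᵦ) = (cₐ − cᵦ)·d
d = ln(0.67/0.47) / (0.857 − 0.29) = 0.3545 / 0.567 = 0.625 km

630 m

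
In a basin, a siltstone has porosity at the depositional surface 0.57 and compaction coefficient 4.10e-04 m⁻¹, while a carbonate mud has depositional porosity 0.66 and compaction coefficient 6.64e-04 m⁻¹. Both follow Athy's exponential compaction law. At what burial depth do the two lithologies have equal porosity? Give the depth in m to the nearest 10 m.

Working in km (1 km = 1000 m; k in km⁻¹ = k in m⁻¹ × 1000):
Set φ₀ₐ e^(−kₐd) = φ₀ᵦ e^(−kᵦd) ⇒ ln(φ₀ₐ/φ₀ᵦ) = (kₐ − kᵦ)·d
d = ln(0.57/0.66) / (0.41 − 0.664) = -0.1466 / -0.254 = 0.577 km

580 m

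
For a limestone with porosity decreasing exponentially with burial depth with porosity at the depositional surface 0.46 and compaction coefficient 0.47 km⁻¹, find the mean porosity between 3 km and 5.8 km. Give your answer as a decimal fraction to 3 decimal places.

⟨phi⟩ = (1/(Z₂−Z₁)) ∫ phi₀ e^(−kZ) dZ = phi₀·(e^(−k·Z₁) − e^(−k·Z₂)) / (k·(Z₂−Z₁))
e^(−0.47×3) = 0.2441; e^(−0.47×5.8) = 0.0655
⟨phi⟩ = 0.46 × (0.2441 − 0.0655) / (0.47 × 2.8) = 0.46 × 0.1358 = 0.0625

0.062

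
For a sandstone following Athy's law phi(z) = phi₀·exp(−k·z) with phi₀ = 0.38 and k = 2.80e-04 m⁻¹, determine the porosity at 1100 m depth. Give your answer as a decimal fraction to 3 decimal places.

0.279

Working in km (1 km = 1000 m; k in km⁻¹ = k in m⁻¹ × 1000):
phi = phi₀·exp(−k·z) = 0.38 × exp(−0.28 × 1.1) = 0.38 × exp(−0.308)
  = 0.38 × 0.7349 = 0.2793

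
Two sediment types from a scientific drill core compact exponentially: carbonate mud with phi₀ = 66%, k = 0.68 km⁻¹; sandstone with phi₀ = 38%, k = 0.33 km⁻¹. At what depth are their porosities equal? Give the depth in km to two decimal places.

1.58 km

Set phi₀ₐ e^(−kₐZ) = phi₀ᵦ e^(−kᵦZ) ⇒ ln(phi₀ₐ/phi₀ᵦ) = (kₐ − kᵦ)·Z
Z = ln(0.66/0.38) / (0.68 − 0.33) = 0.5521 / 0.35 = 1.577 km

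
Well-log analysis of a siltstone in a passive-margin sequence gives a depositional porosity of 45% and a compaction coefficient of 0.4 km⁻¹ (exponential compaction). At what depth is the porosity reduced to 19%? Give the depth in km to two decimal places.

Invert Athy's law: z = ln(phi₀/phi) / β
z = ln(0.45/0.19) / 0.4 = ln(2.368) / 0.4 = 0.8622 / 0.4 = 2.156 km

2.16 km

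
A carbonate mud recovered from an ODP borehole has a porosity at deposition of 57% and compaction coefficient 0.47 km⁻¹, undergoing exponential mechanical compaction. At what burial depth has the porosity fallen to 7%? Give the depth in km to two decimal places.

4.46 km

Invert Athy's law: z = ln(n₀/n) / β
z = ln(0.57/0.07) / 0.47 = ln(8.143) / 0.47 = 2.0971 / 0.47 = 4.462 km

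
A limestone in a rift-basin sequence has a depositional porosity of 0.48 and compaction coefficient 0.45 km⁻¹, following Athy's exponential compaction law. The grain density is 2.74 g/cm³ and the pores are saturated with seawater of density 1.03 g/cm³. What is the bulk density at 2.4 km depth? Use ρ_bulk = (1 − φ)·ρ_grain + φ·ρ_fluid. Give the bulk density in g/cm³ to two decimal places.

Porosity at depth: φ = 0.48·exp(−0.45×2.4) = 0.48×0.3396 = 0.1630
Bulk density: ρ_b = (1−φ)ρ_g + φ·ρ_f = 0.8370×2.74 + 0.1630×1.03
       = 2.293 + 0.168 = 2.461 g/cm³

2.46 g/cm³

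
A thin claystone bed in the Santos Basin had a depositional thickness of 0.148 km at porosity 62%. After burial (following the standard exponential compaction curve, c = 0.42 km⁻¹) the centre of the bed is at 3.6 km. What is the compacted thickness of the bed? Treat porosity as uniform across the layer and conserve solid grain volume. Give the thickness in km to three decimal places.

0.065 km

Porosity at 3.6 km: φ = 0.62·exp(−0.42×3.6) = 0.1367
Solid-volume conservation: h(1−φ) = h₀(1−φ₀) ⇒ h = h₀·(1−φ₀)/(1−φ)
h = 0.148 × (1 − 0.62)/(1 − 0.1367) = 0.148 × 0.4402 = 0.0651 km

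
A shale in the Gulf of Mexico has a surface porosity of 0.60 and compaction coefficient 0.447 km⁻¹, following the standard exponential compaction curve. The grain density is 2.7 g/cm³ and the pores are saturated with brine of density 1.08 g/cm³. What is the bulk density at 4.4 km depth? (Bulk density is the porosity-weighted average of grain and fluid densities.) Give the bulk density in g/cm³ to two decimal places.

Porosity at depth: phi = 0.6·exp(−0.447×4.4) = 0.6×0.1399 = 0.0839
Bulk density: ρ_b = (1−phi)ρ_g + phi·ρ_f = 0.9161×2.7 + 0.0839×1.08
       = 2.473 + 0.091 = 2.564 g/cm³

2.56 g/cm³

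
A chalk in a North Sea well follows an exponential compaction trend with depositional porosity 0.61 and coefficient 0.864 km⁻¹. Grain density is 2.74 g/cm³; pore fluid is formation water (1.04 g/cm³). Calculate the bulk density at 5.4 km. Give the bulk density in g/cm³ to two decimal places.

2.73 g/cm³

Porosity at depth: φ = 0.61·exp(−0.864×5.4) = 0.61×0.0094 = 0.0057
Bulk density: ρ_b = (1−φ)ρ_g + φ·ρ_f = 0.9943×2.74 + 0.0057×1.04
       = 2.724 + 0.006 = 2.730 g/cm³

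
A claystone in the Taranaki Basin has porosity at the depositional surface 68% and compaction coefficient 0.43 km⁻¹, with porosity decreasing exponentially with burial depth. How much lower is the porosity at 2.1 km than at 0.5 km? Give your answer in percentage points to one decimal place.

φ(0.5) = 0.68·e^(−0.43×0.5) = 0.5484
φ(2.1) = 0.68·e^(−0.43×2.1) = 0.2756
Δφ = 0.5484 − 0.2756 = 0.2728

27.3 percentage points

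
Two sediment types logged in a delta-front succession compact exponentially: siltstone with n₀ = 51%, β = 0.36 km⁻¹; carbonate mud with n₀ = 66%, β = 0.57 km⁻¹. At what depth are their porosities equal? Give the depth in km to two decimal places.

1.23 km

Set n₀ₐ e^(−βₐZ) = n₀ᵦ e^(−βᵦZ) ⇒ ln(n₀ₐ/n₀ᵦ) = (βₐ − βᵦ)·Z
Z = ln(0.51/0.66) / (0.36 − 0.57) = -0.2578 / -0.21 = 1.228 km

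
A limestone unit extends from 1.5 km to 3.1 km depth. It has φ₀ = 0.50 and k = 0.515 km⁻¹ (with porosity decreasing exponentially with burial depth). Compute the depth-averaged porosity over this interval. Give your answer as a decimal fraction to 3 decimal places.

⟨φ⟩ = (1/(z₂−z₁)) ∫ φ₀ e^(−kz) dz = φ₀·(e^(−k·z₁) − e^(−k·z₂)) / (k·(z₂−z₁))
e^(−0.515×1.5) = 0.4619; e^(−0.515×3.1) = 0.2026
⟨φ⟩ = 0.5 × (0.4619 − 0.2026) / (0.515 × 1.6) = 0.5 × 0.3146 = 0.1573

0.157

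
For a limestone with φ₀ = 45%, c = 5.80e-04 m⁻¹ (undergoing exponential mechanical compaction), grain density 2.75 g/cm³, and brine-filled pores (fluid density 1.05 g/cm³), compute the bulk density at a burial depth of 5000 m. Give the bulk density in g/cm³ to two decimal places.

Working in km (1 km = 1000 m; c in km⁻¹ = c in m⁻¹ × 1000):
Porosity at depth: φ = 0.45·exp(−0.58×5) = 0.45×0.0550 = 0.0248
Bulk density: ρ_b = (1−φ)ρ_g + φ·ρ_f = 0.9752×2.75 + 0.0248×1.05
       = 2.682 + 0.026 = 2.708 g/cm³

2.71 g/cm³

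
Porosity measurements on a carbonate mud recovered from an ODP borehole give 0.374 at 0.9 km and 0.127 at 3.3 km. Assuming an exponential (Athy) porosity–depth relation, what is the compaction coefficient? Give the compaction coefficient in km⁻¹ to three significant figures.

0.450 km⁻¹

Athy: phi(d) = phi₀ e^(−cd) ⇒ phi₁/phi₂ = e^{c(d₂−d₁)} ⇒ c = ln(phi₁/phi₂)/(d₂−d₁)
c = ln(0.374/0.127) / (3.3 − 0.9) = ln(2.945) / 2.4 = 1.0801 / 2.4 = 0.45 km⁻¹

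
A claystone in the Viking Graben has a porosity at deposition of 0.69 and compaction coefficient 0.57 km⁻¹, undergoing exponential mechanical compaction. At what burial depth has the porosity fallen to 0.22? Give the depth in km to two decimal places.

Invert Athy's law: d = ln(phi₀/phi) / k
d = ln(0.69/0.22) / 0.57 = ln(3.136) / 0.57 = 1.1431 / 0.57 = 2.005 km

2.01 km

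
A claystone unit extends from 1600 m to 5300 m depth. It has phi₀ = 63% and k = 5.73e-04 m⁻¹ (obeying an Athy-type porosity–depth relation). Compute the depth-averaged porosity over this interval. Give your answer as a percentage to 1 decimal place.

Working in km (1 km = 1000 m; k in km⁻¹ = k in m⁻¹ × 1000):
⟨phi⟩ = (1/(d₂−d₁)) ∫ phi₀ e^(−kd) dd = phi₀·(e^(−k·d₁) − e^(−k·d₂)) / (k·(d₂−d₁))
e^(−0.573×1.6) = 0.3998; e^(−0.573×5.3) = 0.0480
⟨phi⟩ = 0.63 × (0.3998 − 0.0480) / (0.573 × 3.7) = 0.63 × 0.1659 = 0.1045

10.5%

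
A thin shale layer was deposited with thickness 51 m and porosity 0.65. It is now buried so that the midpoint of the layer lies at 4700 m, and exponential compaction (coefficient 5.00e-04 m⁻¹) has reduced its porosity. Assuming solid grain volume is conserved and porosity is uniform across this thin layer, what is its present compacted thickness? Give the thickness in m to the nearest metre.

Working in km (1 km = 1000 m; k in km⁻¹ = k in m⁻¹ × 1000):
Porosity at 4.7 km: φ = 0.65·exp(−0.5×4.7) = 0.0620
Solid-volume conservation: h(1−φ) = h₀(1−φ₀) ⇒ h = h₀·(1−φ₀)/(1−φ)
h = 0.051 × (1 − 0.65)/(1 − 0.0620) = 0.051 × 0.3731 = 0.0190 km

19 m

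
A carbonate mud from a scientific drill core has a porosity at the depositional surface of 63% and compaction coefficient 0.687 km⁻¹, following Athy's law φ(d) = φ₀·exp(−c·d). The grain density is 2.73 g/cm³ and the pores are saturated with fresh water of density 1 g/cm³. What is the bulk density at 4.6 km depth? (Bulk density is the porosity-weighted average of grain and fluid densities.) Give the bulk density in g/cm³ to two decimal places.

2.68 g/cm³

Porosity at depth: φ = 0.63·exp(−0.687×4.6) = 0.63×0.0424 = 0.0267
Bulk density: ρ_b = (1−φ)ρ_g + φ·ρ_f = 0.9733×2.73 + 0.0267×1
       = 2.657 + 0.027 = 2.684 g/cm³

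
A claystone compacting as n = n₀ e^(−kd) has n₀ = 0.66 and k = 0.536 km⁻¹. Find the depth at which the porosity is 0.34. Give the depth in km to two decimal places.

1.24 km

Invert Athy's law: d = ln(n₀/n) / k
d = ln(0.66/0.34) / 0.536 = ln(1.941) / 0.536 = 0.6633 / 0.536 = 1.237 km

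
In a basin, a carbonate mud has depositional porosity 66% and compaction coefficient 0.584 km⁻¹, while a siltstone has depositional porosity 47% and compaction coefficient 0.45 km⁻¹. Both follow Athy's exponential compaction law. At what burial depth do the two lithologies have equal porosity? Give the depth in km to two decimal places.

Set phi₀ₐ e^(−cₐd) = phi₀ᵦ e^(−cᵦd) ⇒ ln(phi₀ₐ/phi₀ᵦ) = (cₐ − cᵦ)·d
d = ln(0.66/0.47) / (0.584 − 0.45) = 0.3395 / 0.134 = 2.534 km

2.53 km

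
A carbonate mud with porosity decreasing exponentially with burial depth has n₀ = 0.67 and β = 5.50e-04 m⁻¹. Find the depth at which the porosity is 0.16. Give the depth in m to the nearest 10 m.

2600 m

Working in km (1 km = 1000 m; β in km⁻¹ = β in m⁻¹ × 1000):
Invert Athy's law: d = ln(n₀/n) / β
d = ln(0.67/0.16) / 0.55 = ln(4.188) / 0.55 = 1.4321 / 0.55 = 2.604 km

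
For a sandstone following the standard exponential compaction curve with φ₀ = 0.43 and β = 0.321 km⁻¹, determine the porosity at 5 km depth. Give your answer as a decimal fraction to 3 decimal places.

φ = φ₀·exp(−β·z) = 0.43 × exp(−0.321 × 5) = 0.43 × exp(−1.605)
  = 0.43 × 0.2009 = 0.0864

0.086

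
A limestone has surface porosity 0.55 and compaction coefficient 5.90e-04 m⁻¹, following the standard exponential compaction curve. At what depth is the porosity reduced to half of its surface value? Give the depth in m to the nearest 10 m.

1170 m

Working in km (1 km = 1000 m; β in km⁻¹ = β in m⁻¹ × 1000):
phi/phi₀ = 1/2 ⇒ exp(−β·z) = 1/2 ⇒ z = ln(2) / β
z = 0.6931 / 0.59 = 1.175 km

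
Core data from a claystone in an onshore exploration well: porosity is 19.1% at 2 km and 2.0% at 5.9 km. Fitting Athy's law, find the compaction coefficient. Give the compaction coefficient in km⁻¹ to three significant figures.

0.579 km⁻¹

Athy: n(z) = n₀ e^(−kz) ⇒ n₁/n₂ = e^{k(z₂−z₁)} ⇒ k = ln(n₁/n₂)/(z₂−z₁)
k = ln(0.191/0.02) / (5.9 − 2) = ln(9.55) / 3.9 = 2.2565 / 3.9 = 0.5786 km⁻¹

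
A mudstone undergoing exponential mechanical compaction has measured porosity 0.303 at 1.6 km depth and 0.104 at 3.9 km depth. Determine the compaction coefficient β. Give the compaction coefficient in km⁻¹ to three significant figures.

0.465 km⁻¹

Athy: φ(d) = φ₀ e^(−βd) ⇒ φ₁/φ₂ = e^{β(d₂−d₁)} ⇒ β = ln(φ₁/φ₂)/(d₂−d₁)
β = ln(0.303/0.104) / (3.9 − 1.6) = ln(2.913) / 2.3 = 1.0693 / 2.3 = 0.4649 km⁻¹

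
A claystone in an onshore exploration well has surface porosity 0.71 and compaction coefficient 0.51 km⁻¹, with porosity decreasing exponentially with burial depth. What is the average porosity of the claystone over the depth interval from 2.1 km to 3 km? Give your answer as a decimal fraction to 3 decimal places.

0.195

⟨φ⟩ = (1/(d₂−d₁)) ∫ φ₀ e^(−cd) dd = φ₀·(e^(−c·d₁) − e^(−c·d₂)) / (c·(d₂−d₁))
e^(−0.51×2.1) = 0.3427; e^(−0.51×3) = 0.2165
⟨φ⟩ = 0.71 × (0.3427 − 0.2165) / (0.51 × 0.9) = 0.71 × 0.2748 = 0.1951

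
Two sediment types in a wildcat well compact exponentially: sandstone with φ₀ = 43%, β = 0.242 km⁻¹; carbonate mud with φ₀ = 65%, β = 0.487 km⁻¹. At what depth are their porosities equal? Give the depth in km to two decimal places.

Set φ₀ₐ e^(−βₐZ) = φ₀ᵦ e^(−βᵦZ) ⇒ ln(φ₀ₐ/φ₀ᵦ) = (βₐ − βᵦ)·Z
Z = ln(0.43/0.65) / (0.242 − 0.487) = -0.4132 / -0.245 = 1.686 km

1.69 km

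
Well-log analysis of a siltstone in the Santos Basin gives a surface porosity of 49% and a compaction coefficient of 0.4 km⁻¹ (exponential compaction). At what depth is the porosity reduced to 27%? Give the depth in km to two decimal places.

1.49 km

Invert Athy's law: Z = ln(φ₀/φ) / c
Z = ln(0.49/0.27) / 0.4 = ln(1.815) / 0.4 = 0.5960 / 0.4 = 1.490 km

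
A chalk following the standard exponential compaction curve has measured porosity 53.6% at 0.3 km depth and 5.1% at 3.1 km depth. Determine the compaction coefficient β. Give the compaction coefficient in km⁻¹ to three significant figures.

Athy: φ(d) = φ₀ e^(−βd) ⇒ φ₁/φ₂ = e^{β(d₂−d₁)} ⇒ β = ln(φ₁/φ₂)/(d₂−d₁)
β = ln(0.536/0.051) / (3.1 − 0.3) = ln(10.51) / 2.8 = 2.3523 / 2.8 = 0.8401 km⁻¹

0.840 km⁻¹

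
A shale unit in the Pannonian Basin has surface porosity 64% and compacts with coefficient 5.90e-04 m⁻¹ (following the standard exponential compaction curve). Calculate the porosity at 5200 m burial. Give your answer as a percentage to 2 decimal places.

Working in km (1 km = 1000 m; c in km⁻¹ = c in m⁻¹ × 1000):
n = n₀·exp(−c·z) = 0.64 × exp(−0.59 × 5.2) = 0.64 × exp(−3.068)
  = 0.64 × 0.0465 = 0.0298

2.98%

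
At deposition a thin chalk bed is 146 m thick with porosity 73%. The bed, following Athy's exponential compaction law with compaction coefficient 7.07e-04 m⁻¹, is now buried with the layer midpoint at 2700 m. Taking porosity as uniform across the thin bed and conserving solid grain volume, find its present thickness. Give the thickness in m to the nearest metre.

Working in km (1 km = 1000 m; β in km⁻¹ = β in m⁻¹ × 1000):
Porosity at 2.7 km: n = 0.73·exp(−0.707×2.7) = 0.1082
Solid-volume conservation: h(1−n) = h₀(1−n₀) ⇒ h = h₀·(1−n₀)/(1−n)
h = 0.146 × (1 − 0.73)/(1 − 0.1082) = 0.146 × 0.3028 = 0.0442 km

44 m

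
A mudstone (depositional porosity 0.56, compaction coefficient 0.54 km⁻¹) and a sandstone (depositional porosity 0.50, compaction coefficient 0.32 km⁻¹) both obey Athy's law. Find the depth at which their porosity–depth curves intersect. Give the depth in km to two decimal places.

Set φ₀ₐ e^(−βₐz) = φ₀ᵦ e^(−βᵦz) ⇒ ln(φ₀ₐ/φ₀ᵦ) = (βₐ − βᵦ)·z
z = ln(0.56/0.5) / (0.54 − 0.32) = 0.1133 / 0.22 = 0.515 km

0.52 km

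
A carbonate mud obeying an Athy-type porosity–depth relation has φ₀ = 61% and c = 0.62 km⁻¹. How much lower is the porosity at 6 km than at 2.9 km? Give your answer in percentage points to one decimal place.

φ(2.9) = 0.61·e^(−0.62×2.9) = 0.1010
φ(6) = 0.61·e^(−0.62×6) = 0.0148
Δφ = 0.1010 − 0.0148 = 0.0863

8.6 percentage points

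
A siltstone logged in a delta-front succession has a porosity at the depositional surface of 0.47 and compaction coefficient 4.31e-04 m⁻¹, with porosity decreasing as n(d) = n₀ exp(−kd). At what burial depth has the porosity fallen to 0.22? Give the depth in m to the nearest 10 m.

1760 m

Working in km (1 km = 1000 m; k in km⁻¹ = k in m⁻¹ × 1000):
Invert Athy's law: d = ln(n₀/n) / k
d = ln(0.47/0.22) / 0.431 = ln(2.136) / 0.431 = 0.7591 / 0.431 = 1.761 km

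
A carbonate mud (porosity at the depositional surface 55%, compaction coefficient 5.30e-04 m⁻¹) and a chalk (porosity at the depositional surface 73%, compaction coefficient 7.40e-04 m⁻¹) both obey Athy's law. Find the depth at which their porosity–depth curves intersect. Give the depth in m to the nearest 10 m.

1350 m

Working in km (1 km = 1000 m; k in km⁻¹ = k in m⁻¹ × 1000):
Set phi₀ₐ e^(−kₐZ) = phi₀ᵦ e^(−kᵦZ) ⇒ ln(phi₀ₐ/phi₀ᵦ) = (kₐ − kᵦ)·Z
Z = ln(0.55/0.73) / (0.53 − 0.74) = -0.2831 / -0.21 = 1.348 km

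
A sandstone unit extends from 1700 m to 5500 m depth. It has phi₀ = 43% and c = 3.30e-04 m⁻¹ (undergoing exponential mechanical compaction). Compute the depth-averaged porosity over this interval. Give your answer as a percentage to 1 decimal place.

14.0%

Working in km (1 km = 1000 m; c in km⁻¹ = c in m⁻¹ × 1000):
⟨phi⟩ = (1/(z₂−z₁)) ∫ phi₀ e^(−cz) dz = phi₀·(e^(−c·z₁) − e^(−c·z₂)) / (c·(z₂−z₁))
e^(−0.33×1.7) = 0.5706; e^(−0.33×5.5) = 0.1628
⟨phi⟩ = 0.43 × (0.5706 − 0.1628) / (0.33 × 3.8) = 0.43 × 0.3252 = 0.1398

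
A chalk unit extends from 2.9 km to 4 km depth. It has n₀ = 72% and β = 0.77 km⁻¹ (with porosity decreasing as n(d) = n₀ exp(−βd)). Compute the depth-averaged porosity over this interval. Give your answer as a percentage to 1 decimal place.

⟨n⟩ = (1/(d₂−d₁)) ∫ n₀ e^(−βd) dd = n₀·(e^(−β·d₁) − e^(−β·d₂)) / (β·(d₂−d₁))
e^(−0.77×2.9) = 0.1072; e^(−0.77×4) = 0.0460
⟨n⟩ = 0.72 × (0.1072 − 0.0460) / (0.77 × 1.1) = 0.72 × 0.0723 = 0.0521

5.2%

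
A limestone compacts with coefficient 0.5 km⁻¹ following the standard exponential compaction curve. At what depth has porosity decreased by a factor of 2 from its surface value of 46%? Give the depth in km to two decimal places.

n/n₀ = 1/2 ⇒ exp(−c·z) = 1/2 ⇒ z = ln(2) / c
z = 0.6931 / 0.5 = 1.386 km

1.39 km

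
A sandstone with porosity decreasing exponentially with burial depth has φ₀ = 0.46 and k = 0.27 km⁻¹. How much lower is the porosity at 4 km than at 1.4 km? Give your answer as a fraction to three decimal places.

0.159

φ(1.4) = 0.46·e^(−0.27×1.4) = 0.3152
φ(4) = 0.46·e^(−0.27×4) = 0.1562
Δφ = 0.3152 − 0.1562 = 0.1590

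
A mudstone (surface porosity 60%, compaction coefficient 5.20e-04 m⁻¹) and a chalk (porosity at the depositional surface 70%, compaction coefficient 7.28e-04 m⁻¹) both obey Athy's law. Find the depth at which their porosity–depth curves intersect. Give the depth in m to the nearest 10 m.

740 m

Working in km (1 km = 1000 m; β in km⁻¹ = β in m⁻¹ × 1000):
Set φ₀ₐ e^(−βₐZ) = φ₀ᵦ e^(−βᵦZ) ⇒ ln(φ₀ₐ/φ₀ᵦ) = (βₐ − βᵦ)·Z
Z = ln(0.6/0.7) / (0.52 − 0.728) = -0.1542 / -0.208 = 0.741 km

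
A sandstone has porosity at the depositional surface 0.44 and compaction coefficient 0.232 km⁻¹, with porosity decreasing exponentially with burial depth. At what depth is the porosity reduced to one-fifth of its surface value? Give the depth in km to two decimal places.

6.94 km

φ/φ₀ = 1/5 ⇒ exp(−c·d) = 1/5 ⇒ d = ln(5) / c
d = 1.6094 / 0.232 = 6.937 km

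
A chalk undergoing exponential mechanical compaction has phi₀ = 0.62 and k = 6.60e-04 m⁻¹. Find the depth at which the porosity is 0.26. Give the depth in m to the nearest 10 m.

Working in km (1 km = 1000 m; k in km⁻¹ = k in m⁻¹ × 1000):
Invert Athy's law: Z = ln(phi₀/phi) / k
Z = ln(0.62/0.26) / 0.66 = ln(2.385) / 0.66 = 0.8690 / 0.66 = 1.317 km

1320 m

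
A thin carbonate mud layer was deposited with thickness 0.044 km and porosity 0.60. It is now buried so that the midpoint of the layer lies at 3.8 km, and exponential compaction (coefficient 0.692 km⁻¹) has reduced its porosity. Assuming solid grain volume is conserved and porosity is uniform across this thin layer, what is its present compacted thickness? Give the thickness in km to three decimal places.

0.018 km

Porosity at 3.8 km: phi = 0.6·exp(−0.692×3.8) = 0.0433
Solid-volume conservation: h(1−phi) = h₀(1−phi₀) ⇒ h = h₀·(1−phi₀)/(1−phi)
h = 0.044 × (1 − 0.6)/(1 − 0.0433) = 0.044 × 0.4181 = 0.0184 km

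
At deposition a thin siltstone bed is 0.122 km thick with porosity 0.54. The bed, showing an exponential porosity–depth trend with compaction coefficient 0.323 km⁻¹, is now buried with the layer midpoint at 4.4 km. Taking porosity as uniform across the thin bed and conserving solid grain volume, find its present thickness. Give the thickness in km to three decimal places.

Porosity at 4.4 km: n = 0.54·exp(−0.323×4.4) = 0.1304
Solid-volume conservation: h(1−n) = h₀(1−n₀) ⇒ h = h₀·(1−n₀)/(1−n)
h = 0.122 × (1 − 0.54)/(1 − 0.1304) = 0.122 × 0.5290 = 0.0645 km

0.065 km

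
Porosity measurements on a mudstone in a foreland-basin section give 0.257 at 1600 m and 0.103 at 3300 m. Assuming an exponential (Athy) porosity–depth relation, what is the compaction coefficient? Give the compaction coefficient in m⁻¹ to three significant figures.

Working in km (1 km = 1000 m; k in km⁻¹ = k in m⁻¹ × 1000):
Athy: n(z) = n₀ e^(−kz) ⇒ n₁/n₂ = e^{k(z₂−z₁)} ⇒ k = ln(n₁/n₂)/(z₂−z₁)
k = ln(0.257/0.103) / (3.3 − 1.6) = ln(2.495) / 1.7 = 0.9143 / 1.7 = 0.5379 km⁻¹

0.000538 m⁻¹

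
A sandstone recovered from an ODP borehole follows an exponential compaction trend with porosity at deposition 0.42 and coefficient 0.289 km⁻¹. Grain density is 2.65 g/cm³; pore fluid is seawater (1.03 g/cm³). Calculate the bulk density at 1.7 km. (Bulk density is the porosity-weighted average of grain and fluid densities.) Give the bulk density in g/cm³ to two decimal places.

2.23 g/cm³

Porosity at depth: φ = 0.42·exp(−0.289×1.7) = 0.42×0.6118 = 0.2570
Bulk density: ρ_b = (1−φ)ρ_g + φ·ρ_f = 0.7430×2.65 + 0.2570×1.03
       = 1.969 + 0.265 = 2.234 g/cm³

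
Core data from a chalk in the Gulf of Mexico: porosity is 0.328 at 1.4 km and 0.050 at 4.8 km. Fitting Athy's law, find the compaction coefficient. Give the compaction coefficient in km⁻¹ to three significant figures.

0.553 km⁻¹

Athy: n(d) = n₀ e^(−βd) ⇒ n₁/n₂ = e^{β(d₂−d₁)} ⇒ β = ln(n₁/n₂)/(d₂−d₁)
β = ln(0.328/0.05) / (4.8 − 1.4) = ln(6.56) / 3.4 = 1.8810 / 3.4 = 0.5532 km⁻¹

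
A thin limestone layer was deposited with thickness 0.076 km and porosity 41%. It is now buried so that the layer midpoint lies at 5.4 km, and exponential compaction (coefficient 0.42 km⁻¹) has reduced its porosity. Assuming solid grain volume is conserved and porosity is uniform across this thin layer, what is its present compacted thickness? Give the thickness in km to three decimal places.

0.047 km

Porosity at 5.4 km: n = 0.41·exp(−0.42×5.4) = 0.0424
Solid-volume conservation: h(1−n) = h₀(1−n₀) ⇒ h = h₀·(1−n₀)/(1−n)
h = 0.076 × (1 − 0.41)/(1 − 0.0424) = 0.076 × 0.6162 = 0.0468 km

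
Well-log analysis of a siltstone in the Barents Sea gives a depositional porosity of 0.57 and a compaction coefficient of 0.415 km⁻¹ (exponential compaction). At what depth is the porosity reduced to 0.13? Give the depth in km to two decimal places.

3.56 km

Invert Athy's law: d = ln(n₀/n) / k
d = ln(0.57/0.13) / 0.415 = ln(4.385) / 0.415 = 1.4781 / 0.415 = 3.562 km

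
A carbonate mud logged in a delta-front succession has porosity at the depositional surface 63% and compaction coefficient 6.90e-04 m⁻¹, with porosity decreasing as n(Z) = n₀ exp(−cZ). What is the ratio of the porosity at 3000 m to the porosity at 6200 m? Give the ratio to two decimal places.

9.10

Working in km (1 km = 1000 m; c in km⁻¹ = c in m⁻¹ × 1000):
n(Z₁)/n(Z₂) = e^(−c·Z₁)/e^(−c·Z₂) = e^{c(Z₂−Z₁)}
= exp(0.69 × 3.2) = exp(2.208) = 9.0975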